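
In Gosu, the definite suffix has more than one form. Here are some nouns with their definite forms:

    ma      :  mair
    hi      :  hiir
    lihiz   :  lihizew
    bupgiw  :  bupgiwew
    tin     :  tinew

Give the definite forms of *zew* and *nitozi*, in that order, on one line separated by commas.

zewew, nitoziir

The alternation tracks the final sound of the stem — -ew when the stem ends in a consonant (*lihiz*, *bupgiw*, *tin*); -ir when the stem ends in a vowel (*ma*, *hi*).
The final sound of *zew* is /w/, which is a consonant, so the suffix is -ew, giving *zewew*.
The final sound of *nitozi* is /i/, which is a vowel, so the suffix is -ir, giving *nitoziir*.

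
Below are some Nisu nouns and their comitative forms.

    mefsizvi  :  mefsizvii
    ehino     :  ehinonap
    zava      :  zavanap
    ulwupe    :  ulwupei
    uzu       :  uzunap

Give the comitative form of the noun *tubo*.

tubonap

Looking at the last vowel of each stem: -i when the last vowel of the stem is a front vowel (*mefsizvi*, *ulwupe*); -nap when the last vowel of the stem is a back vowel (*ehino*, *zava*, *uzu*).
The last vowel of *tubo* is /o/, which is a back vowel, so the suffix is -nap, giving *tubonap*.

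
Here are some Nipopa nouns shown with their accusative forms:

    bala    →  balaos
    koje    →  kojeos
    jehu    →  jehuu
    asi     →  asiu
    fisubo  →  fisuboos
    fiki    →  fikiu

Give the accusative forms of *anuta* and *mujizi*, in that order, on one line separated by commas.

anutaos, mujiziu

The alternation tracks the last vowel of the stem — -u when the last vowel of the stem is a high vowel (*jehu*, *asi*, *fiki*); -os when the last vowel of the stem is a non-high vowel (*bala*, *koje*, *fisubo*).
*anuta* — last vowel /a/ (a non-high vowel) → -os → *anutaos*.
Since the last vowel of *mujizi* is /i/ (a high vowel), it takes -u, giving *mujiziu*.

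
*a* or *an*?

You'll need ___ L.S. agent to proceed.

an

The indefinite article is chosen by the initial *sound* of the following word, not its spelling.
The initialism *L.S.* is read letter by letter; the first letter, L, is pronounced /ɛl/, which begins with a vowel sound.
So the article is *an*: You'll need an L.S. agent to proceed.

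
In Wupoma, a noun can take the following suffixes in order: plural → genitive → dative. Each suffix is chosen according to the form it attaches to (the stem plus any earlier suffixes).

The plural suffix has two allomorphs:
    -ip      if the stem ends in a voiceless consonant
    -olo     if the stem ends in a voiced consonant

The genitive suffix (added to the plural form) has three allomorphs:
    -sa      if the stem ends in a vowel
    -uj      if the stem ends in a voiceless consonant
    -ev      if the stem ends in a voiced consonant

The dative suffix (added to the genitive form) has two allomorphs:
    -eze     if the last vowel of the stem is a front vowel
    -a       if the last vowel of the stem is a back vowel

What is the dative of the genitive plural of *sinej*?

The final consonant of *sinej* is /j/, which is voiced, so the plural suffix is -olo, giving *sinejolo*.
The plural form *sinejolo*: final sound = /o/, a vowel → -sa → *sinejolosa*.
The genitive form *sinejolosa*: last vowel = /a/, a back vowel → -a → *sinejolosaa*.

sinejolosaa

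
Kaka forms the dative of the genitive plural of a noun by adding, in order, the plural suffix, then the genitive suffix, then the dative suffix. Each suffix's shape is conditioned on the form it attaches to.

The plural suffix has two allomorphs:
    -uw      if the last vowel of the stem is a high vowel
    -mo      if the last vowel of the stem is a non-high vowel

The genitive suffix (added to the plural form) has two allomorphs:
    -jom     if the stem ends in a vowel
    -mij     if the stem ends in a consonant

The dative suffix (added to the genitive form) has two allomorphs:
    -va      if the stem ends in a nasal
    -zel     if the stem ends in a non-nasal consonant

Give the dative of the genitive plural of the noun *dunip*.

dunipuwmijzel

The last vowel of *dunip* is /i/, which is a high vowel, so the plural suffix is -uw, giving *dunipuw*.
The plural form *dunipuw* — final sound /w/ (a consonant) → -mij → *dunipuwmij*.
Since the final consonant of the genitive form *dunipuwmij* is /j/ (non-nasal), it takes -zel, giving *dunipuwmijzel*.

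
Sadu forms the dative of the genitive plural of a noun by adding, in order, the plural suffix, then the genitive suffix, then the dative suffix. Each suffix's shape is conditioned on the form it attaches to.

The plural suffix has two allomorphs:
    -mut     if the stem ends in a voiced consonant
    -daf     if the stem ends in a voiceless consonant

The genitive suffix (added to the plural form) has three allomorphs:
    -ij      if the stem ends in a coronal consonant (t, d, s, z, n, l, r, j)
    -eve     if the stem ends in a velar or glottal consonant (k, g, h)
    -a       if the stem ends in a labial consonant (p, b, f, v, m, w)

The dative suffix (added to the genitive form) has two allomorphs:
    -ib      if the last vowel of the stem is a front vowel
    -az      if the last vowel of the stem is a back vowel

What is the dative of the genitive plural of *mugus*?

*mugus*: final consonant = /s/, voiceless → -daf → *mugusdaf*.
The plural form *mugusdaf* — final consonant /f/ (labial) → -a → *mugusdafa*.
The last vowel of the genitive form *mugusdafa* is /a/, which is a back vowel, so the dative suffix is -az, giving *mugusdafaaz*.

mugusdafaaz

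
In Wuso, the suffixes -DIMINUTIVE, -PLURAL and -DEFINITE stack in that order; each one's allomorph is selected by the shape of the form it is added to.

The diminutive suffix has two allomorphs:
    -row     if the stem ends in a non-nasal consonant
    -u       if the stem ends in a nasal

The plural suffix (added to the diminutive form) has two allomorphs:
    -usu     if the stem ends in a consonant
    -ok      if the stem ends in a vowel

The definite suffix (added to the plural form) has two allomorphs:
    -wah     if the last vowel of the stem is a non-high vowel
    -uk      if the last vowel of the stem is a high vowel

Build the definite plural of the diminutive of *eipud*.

eipudrowusuuk

*eipud*: final consonant = /d/, non-nasal → -row → *eipudrow*.
The final sound of the diminutive form *eipudrow* is /w/, which is a consonant, so the plural suffix is -usu, giving *eipudrowusu*.
Since the last vowel of the plural form *eipudrowusu* is /u/ (a high vowel), it takes -uk, giving *eipudrowusuuk*.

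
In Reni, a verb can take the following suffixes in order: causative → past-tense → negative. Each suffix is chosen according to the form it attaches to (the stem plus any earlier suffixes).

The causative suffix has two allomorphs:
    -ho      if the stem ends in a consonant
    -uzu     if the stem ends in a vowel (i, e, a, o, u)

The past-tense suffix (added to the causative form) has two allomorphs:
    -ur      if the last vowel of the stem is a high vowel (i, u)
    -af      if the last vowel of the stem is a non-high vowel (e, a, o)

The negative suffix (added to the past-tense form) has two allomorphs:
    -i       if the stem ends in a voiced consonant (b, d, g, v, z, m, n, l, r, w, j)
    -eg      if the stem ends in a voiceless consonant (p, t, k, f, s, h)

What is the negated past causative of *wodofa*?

wodofauzuuri

Since the final sound of *wodofa* is /a/ (a vowel), it takes -uzu, giving *wodofauzu*.
The last vowel of the causative form *wodofauzu* is /u/, which is a high vowel, so the past-tense suffix is -ur, giving *wodofauzuur*.
The past-tense form *wodofauzuur*: final consonant = /r/, voiced → -i → *wodofauzuuri*.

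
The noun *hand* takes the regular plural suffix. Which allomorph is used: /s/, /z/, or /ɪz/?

The stem *hand* ends in a voiced non-sibilant sound.
The plural suffix surfaces as /ɪz/ after sibilants, /s/ after other voiceless consonants, and /z/ after other voiced sounds.
So the plural -s on *hand* is pronounced /z/.

/z/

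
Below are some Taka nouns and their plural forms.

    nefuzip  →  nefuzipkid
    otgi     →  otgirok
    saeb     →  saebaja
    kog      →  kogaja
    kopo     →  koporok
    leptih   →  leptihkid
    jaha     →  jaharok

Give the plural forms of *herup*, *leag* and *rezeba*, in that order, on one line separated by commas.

Looking at the final sound of each stem: -kid when the stem ends in a voiceless consonant (*nefuzip*, *leptih*); -aja when the stem ends in a voiced consonant (*saeb*, *kog*); -rok when the stem ends in a vowel (*otgi*, *kopo*, *jaha*).
The final sound of *herup* is /p/, which is a voiceless consonant, so the suffix is -kid, giving *herupkid*.
*leag*: final sound = /g/, a voiced consonant → -aja → *leagaja*.
Since the final sound of *rezeba* is /a/ (a vowel), it takes -rok, giving *rezebarok*.

herupkid, leagaja, rezebarok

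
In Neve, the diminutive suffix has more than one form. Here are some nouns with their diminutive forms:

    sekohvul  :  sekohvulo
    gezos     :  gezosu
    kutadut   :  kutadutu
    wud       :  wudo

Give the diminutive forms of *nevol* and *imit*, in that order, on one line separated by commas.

nevolo, imitu

The pattern is voicing of the final consonant: -u when the stem ends in a voiceless consonant (*gezos*, *kutadut*); -o when the stem ends in a voiced consonant (*sekohvul*, *wud*).
*nevol*: final consonant = /l/, voiced → -o → *nevolo*.
*imit* — final consonant /t/ (voiceless) → -u → *imitu*.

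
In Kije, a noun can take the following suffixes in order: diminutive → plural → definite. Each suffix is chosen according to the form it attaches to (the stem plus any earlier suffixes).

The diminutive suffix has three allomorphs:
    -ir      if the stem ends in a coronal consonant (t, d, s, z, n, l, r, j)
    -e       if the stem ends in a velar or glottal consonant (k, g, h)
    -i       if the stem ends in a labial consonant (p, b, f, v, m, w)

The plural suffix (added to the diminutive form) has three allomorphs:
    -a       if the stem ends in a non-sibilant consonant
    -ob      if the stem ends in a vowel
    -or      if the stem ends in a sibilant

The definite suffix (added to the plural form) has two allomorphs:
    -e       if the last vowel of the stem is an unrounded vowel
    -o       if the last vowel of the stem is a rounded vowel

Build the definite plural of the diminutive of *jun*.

Since the final consonant of *jun* is /n/ (coronal), it takes -ir, giving *junir*.
Since the final sound of the diminutive form *junir* is /r/ (a non-sibilant consonant), it takes -a, giving *junira*.
The last vowel of the plural form *junira* is /a/, which is an unrounded vowel, so the definite suffix is -e, giving *junirae*.

junirae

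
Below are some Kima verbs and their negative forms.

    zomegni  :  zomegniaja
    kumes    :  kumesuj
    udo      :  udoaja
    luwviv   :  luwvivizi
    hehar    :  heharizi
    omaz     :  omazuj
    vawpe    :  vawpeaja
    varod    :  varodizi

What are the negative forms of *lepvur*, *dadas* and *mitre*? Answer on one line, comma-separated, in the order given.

The pattern is sibilance of the final sound: -uj when the stem ends in a sibilant (*kumes*, *omaz*); -izi when the stem ends in a non-sibilant consonant (*luwviv*, *hehar*, *varod*); -aja when the stem ends in a vowel (*zomegni*, *udo*, *vawpe*).
*lepvur*: final sound = /r/, a non-sibilant consonant → -izi → *lepvurizi*.
Since the final sound of *dadas* is /s/ (a sibilant), it takes -uj, giving *dadasuj*.
*mitre* — final sound /e/ (a vowel) → -aja → *mitreaja*.

lepvurizi, dadasuj, mitreaja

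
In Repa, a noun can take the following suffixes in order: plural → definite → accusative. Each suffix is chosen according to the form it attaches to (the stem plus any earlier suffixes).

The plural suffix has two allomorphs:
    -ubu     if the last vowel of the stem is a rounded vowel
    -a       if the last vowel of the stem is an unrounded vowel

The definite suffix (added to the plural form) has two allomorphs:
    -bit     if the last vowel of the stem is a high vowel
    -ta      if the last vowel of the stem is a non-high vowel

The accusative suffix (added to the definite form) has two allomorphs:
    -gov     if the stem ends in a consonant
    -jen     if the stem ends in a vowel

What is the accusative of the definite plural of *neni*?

neniatajen

Since the last vowel of *neni* is /i/ (an unrounded vowel), it takes -a, giving *nenia*.
The last vowel of the plural form *nenia* is /a/, which is a non-high vowel, so the definite suffix is -ta, giving *neniata*.
The final sound of the definite form *neniata* is /a/, which is a vowel, so the accusative suffix is -jen, giving *neniatajen*.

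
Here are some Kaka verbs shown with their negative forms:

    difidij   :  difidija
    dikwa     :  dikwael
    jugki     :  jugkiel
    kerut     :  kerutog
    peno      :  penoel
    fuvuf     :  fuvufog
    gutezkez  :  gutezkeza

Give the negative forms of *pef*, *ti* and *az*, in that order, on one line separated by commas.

pefog, tiel, aza

Looking at the final sound of each stem: -og when the stem ends in a voiceless consonant (*kerut*, *fuvuf*); -a when the stem ends in a voiced consonant (*difidij*, *gutezkez*); -el when the stem ends in a vowel (*dikwa*, *jugki*, *peno*).
Since the final sound of *pef* is /f/ (a voiceless consonant), it takes -og, giving *pefog*.
Since the final sound of *ti* is /i/ (a vowel), it takes -el, giving *tiel*.
*az*: final sound = /z/, a voiced consonant → -a → *aza*.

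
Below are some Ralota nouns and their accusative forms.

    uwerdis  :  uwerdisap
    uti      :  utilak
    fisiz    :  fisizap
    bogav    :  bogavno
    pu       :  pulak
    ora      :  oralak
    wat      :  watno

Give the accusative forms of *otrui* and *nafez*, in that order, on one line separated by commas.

otruilak, nafezap

Looking at the final sound of each stem: -ap when the stem ends in a sibilant (*uwerdis*, *fisiz*); -no when the stem ends in a non-sibilant consonant (*bogav*, *wat*); -lak when the stem ends in a vowel (*uti*, *pu*, *ora*).
The final sound of *otrui* is /i/, which is a vowel, so the suffix is -lak, giving *otruilak*.
*nafez*: final sound = /z/, a sibilant → -ap → *nafezap*.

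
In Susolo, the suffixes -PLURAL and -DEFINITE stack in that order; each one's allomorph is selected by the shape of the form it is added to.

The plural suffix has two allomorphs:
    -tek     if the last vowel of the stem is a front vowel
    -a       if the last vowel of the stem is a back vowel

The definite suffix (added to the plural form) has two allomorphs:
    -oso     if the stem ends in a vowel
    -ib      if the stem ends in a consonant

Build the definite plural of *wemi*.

The last vowel of *wemi* is /i/, which is a front vowel, so the plural suffix is -tek, giving *wemitek*.
Since the final sound of the plural form *wemitek* is /k/ (a consonant), it takes -ib, giving *wemitekib*.

wemitekib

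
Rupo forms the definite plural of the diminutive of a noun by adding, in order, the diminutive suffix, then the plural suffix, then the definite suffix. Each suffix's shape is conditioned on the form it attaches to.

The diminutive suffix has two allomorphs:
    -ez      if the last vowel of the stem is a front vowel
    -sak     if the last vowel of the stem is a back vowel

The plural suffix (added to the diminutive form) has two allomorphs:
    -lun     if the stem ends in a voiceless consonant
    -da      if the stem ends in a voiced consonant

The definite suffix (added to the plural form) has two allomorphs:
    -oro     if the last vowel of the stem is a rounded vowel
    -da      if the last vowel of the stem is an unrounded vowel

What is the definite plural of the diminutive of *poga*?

Since the last vowel of *poga* is /a/ (a back vowel), it takes -sak, giving *pogasak*.
The diminutive form *pogasak*: final consonant = /k/, voiceless → -lun → *pogasaklun*.
The plural form *pogasaklun* — last vowel /u/ (a rounded vowel) → -oro → *pogasaklunoro*.

pogasaklunoro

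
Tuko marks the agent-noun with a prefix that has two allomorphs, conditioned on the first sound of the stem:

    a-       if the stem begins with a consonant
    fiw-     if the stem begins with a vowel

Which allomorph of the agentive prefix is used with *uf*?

fiw-

*uf*: first sound = /u/, a vowel → fiw-.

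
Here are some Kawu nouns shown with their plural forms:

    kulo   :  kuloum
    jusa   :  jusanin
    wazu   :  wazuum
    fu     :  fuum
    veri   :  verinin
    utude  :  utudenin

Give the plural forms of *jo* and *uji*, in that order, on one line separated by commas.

Looking at the last vowel of each stem: -um when the last vowel of the stem is a rounded vowel (*kulo*, *wazu*, *fu*); -nin when the last vowel of the stem is an unrounded vowel (*jusa*, *veri*, *utude*).
*jo* — last vowel /o/ (a rounded vowel) → -um → *joum*.
The last vowel of *uji* is /i/, which is an unrounded vowel, so the suffix is -nin, giving *ujinin*.

joum, ujinin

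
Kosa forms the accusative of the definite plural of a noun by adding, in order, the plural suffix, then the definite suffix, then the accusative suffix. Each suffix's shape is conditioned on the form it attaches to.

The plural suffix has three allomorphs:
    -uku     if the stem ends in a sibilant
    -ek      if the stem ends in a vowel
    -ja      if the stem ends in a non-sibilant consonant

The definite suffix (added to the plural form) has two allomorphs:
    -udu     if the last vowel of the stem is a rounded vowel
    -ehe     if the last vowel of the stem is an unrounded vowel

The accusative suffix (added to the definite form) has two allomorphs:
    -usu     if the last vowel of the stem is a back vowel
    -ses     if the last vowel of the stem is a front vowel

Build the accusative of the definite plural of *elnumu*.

elnumuekeheses

The final sound of *elnumu* is /u/, which is a vowel, so the plural suffix is -ek, giving *elnumuek*.
Since the last vowel of the plural form *elnumuek* is /e/ (an unrounded vowel), it takes -ehe, giving *elnumuekehe*.
The definite form *elnumuekehe*: last vowel = /e/, a front vowel → -ses → *elnumuekeheses*.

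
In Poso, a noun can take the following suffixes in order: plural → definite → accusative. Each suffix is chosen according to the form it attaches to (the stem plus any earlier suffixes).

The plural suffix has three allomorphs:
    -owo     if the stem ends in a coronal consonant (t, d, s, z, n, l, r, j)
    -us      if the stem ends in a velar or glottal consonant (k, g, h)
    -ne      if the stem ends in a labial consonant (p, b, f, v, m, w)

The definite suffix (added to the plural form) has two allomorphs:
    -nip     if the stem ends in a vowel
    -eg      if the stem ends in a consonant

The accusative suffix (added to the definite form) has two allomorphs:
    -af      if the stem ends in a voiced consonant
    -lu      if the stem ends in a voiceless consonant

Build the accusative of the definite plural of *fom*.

*fom* — final consonant /m/ (labial) → -ne → *fomne*.
The final sound of the plural form *fomne* is /e/, which is a vowel, so the definite suffix is -nip, giving *fomnenip*.
Since the final consonant of the definite form *fomnenip* is /p/ (voiceless), it takes -lu, giving *fomneniplu*.

fomneniplu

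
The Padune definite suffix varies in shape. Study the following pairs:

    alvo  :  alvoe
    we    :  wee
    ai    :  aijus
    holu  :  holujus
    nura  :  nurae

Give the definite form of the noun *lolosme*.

lolosmee

The suffix is conditioned by the last vowel: -jus when the last vowel of the stem is a high vowel (*ai*, *holu*); -e when the last vowel of the stem is a non-high vowel (*alvo*, *we*, *nura*).
The last vowel of *lolosme* is /e/, which is a non-high vowel, so the suffix is -e, giving *lolosmee*.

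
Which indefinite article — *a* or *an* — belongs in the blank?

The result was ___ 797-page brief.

The indefinite article is chosen by the initial *sound* of the following word, not its spelling.
The number *797* is spoken "seven hundred …", beginning with /ˈsɛvən/ — a consonant sound.
So the article is *a*: The result was a 797-page brief.

a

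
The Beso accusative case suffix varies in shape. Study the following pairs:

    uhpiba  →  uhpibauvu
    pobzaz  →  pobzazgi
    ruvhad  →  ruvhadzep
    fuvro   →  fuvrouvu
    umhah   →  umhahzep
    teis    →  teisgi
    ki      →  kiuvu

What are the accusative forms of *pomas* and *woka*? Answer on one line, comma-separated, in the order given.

pomasgi, wokauvu

Looking at the final sound of each stem: -gi when the stem ends in a sibilant (*pobzaz*, *teis*); -zep when the stem ends in a non-sibilant consonant (*ruvhad*, *umhah*); -uvu when the stem ends in a vowel (*uhpiba*, *fuvro*, *ki*).
The final sound of *pomas* is /s/, which is a sibilant, so the suffix is -gi, giving *pomasgi*.
Since the final sound of *woka* is /a/ (a vowel), it takes -uvu, giving *wokauvu*.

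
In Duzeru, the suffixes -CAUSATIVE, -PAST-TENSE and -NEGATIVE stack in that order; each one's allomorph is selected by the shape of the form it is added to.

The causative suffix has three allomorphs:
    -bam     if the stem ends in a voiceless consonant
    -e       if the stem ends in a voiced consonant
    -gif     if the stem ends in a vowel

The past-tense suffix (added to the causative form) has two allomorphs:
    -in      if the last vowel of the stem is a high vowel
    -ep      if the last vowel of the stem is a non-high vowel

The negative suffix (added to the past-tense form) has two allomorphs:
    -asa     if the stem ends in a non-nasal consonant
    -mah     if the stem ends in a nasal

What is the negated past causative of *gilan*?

gilaneepasa

*gilan*: final sound = /n/, a voiced consonant → -e → *gilane*.
The last vowel of the causative form *gilane* is /e/, which is a non-high vowel, so the past-tense suffix is -ep, giving *gilaneep*.
The past-tense form *gilaneep* — final consonant /p/ (non-nasal) → -asa → *gilaneepasa*.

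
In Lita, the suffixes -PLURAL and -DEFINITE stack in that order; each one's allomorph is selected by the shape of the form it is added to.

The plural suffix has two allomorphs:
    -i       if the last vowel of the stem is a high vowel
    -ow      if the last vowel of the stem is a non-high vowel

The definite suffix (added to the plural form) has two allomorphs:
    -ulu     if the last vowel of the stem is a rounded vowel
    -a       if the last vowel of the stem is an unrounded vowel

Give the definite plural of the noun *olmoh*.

The last vowel of *olmoh* is /o/, which is a non-high vowel, so the plural suffix is -ow, giving *olmohow*.
The plural form *olmohow*: last vowel = /o/, a rounded vowel → -ulu → *olmohowulu*.

olmohowulu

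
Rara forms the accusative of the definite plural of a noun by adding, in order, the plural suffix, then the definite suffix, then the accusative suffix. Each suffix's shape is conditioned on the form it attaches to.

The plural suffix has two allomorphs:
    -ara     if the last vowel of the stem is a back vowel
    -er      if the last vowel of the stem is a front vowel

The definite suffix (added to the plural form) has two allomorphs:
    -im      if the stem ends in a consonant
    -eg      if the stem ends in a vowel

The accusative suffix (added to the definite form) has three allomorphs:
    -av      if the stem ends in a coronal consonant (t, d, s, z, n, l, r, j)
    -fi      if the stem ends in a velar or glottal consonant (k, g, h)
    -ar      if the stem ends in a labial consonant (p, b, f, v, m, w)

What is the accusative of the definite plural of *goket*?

goketerimar

*goket* — last vowel /e/ (a front vowel) → -er → *goketer*.
The plural form *goketer* — final sound /r/ (a consonant) → -im → *goketerim*.
The definite form *goketerim*: final consonant = /m/, labial → -ar → *goketerimar*.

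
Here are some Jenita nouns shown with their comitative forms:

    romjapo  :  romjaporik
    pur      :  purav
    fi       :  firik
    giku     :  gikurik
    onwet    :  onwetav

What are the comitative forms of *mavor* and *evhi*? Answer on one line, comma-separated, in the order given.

mavorav, evhirik

The alternation tracks the final sound of the stem — -av when the stem ends in a consonant (*pur*, *onwet*); -rik when the stem ends in a vowel (*romjapo*, *fi*, *giku*).
*mavor*: final sound = /r/, a consonant → -av → *mavorav*.
*evhi* — final sound /i/ (a vowel) → -rik → *evhirik*.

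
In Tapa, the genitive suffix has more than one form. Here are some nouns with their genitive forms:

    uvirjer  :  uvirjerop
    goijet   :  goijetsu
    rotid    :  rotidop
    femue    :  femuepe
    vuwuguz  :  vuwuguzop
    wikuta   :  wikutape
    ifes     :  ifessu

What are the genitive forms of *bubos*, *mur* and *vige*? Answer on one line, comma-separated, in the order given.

The alternation tracks the final sound of the stem — -su when the stem ends in a voiceless consonant (*goijet*, *ifes*); -op when the stem ends in a voiced consonant (*uvirjer*, *rotid*, *vuwuguz*); -pe when the stem ends in a vowel (*femue*, *wikuta*).
*bubos*: final sound = /s/, a voiceless consonant → -su → *bubossu*.
Since the final sound of *mur* is /r/ (a voiced consonant), it takes -op, giving *murop*.
*vige*: final sound = /e/, a vowel → -pe → *vigepe*.

bubossu, murop, vigepe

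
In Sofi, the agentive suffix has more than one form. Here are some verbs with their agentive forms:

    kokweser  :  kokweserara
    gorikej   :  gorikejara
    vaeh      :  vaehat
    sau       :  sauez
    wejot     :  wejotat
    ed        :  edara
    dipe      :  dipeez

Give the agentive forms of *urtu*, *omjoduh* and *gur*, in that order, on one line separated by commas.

urtuez, omjoduhat, gurara

The alternation tracks the final sound of the stem — -at when the stem ends in a voiceless consonant (*vaeh*, *wejot*); -ara when the stem ends in a voiced consonant (*kokweser*, *gorikej*, *ed*); -ez when the stem ends in a vowel (*sau*, *dipe*).
*urtu* — final sound /u/ (a vowel) → -ez → *urtuez*.
*omjoduh*: final sound = /h/, a voiceless consonant → -at → *omjoduhat*.
*gur*: final sound = /r/, a voiced consonant → -ara → *gurara*.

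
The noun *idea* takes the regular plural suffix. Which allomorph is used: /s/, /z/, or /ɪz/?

/z/

The stem *idea* ends in a voiced non-sibilant sound.
The plural suffix surfaces as /ɪz/ after sibilants, /s/ after other voiceless consonants, and /z/ after other voiced sounds.
So the plural -s on *idea* is pronounced /z/.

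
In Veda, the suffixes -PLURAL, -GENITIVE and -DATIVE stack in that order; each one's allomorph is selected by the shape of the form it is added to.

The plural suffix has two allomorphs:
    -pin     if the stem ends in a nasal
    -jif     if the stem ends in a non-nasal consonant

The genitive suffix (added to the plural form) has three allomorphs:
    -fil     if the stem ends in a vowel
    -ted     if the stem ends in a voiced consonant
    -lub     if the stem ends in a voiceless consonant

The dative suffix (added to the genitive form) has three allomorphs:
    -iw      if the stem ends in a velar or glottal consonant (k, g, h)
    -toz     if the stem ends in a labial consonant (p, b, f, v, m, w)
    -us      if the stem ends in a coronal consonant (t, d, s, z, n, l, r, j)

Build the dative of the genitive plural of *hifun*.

*hifun*: final consonant = /n/, a nasal → -pin → *hifunpin*.
The final sound of the plural form *hifunpin* is /n/, which is a voiced consonant, so the genitive suffix is -ted, giving *hifunpinted*.
The final consonant of the genitive form *hifunpinted* is /d/, which is coronal, so the dative suffix is -us, giving *hifunpintedus*.

hifunpintedus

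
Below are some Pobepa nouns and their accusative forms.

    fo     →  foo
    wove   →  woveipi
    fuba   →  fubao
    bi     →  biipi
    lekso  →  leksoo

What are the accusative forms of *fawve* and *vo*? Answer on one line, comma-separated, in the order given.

The pattern is front/back vowel harmony: -ipi when the last vowel of the stem is a front vowel (*wove*, *bi*); -o when the last vowel of the stem is a back vowel (*fo*, *fuba*, *lekso*).
The last vowel of *fawve* is /e/, which is a front vowel, so the suffix is -ipi, giving *fawveipi*.
*vo* — last vowel /o/ (a back vowel) → -o → *voo*.

fawveipi, voo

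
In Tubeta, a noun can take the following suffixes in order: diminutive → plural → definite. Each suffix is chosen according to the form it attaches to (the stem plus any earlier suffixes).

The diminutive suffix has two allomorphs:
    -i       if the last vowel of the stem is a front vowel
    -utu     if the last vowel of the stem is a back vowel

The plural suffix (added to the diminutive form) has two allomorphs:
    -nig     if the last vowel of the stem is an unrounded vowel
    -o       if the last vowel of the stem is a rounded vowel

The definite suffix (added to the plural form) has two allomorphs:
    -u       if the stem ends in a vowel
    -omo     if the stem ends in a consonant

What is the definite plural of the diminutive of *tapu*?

tapuutuou

Since the last vowel of *tapu* is /u/ (a back vowel), it takes -utu, giving *tapuutu*.
Since the last vowel of the diminutive form *tapuutu* is /u/ (a rounded vowel), it takes -o, giving *tapuutuo*.
Since the final sound of the plural form *tapuutuo* is /o/ (a vowel), it takes -u, giving *tapuutuou*.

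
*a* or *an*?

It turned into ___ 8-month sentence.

The indefinite article is chosen by the initial *sound* of the following word, not its spelling.
The number *8* is spoken "eight", beginning with /eɪt/ — a vowel sound.
So the article is *an*: It turned into an 8-month sentence.

an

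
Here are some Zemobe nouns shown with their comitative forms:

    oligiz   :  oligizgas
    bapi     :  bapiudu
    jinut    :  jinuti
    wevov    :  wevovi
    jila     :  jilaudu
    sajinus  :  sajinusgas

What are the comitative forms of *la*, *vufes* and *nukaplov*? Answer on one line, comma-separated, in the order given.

laudu, vufesgas, nukaplovi

The alternation tracks the final sound of the stem — -gas when the stem ends in a sibilant (*oligiz*, *sajinus*); -i when the stem ends in a non-sibilant consonant (*jinut*, *wevov*); -udu when the stem ends in a vowel (*bapi*, *jila*).
Since the final sound of *la* is /a/ (a vowel), it takes -udu, giving *laudu*.
The final sound of *vufes* is /s/, which is a sibilant, so the suffix is -gas, giving *vufesgas*.
Since the final sound of *nukaplov* is /v/ (a non-sibilant consonant), it takes -i, giving *nukaplovi*.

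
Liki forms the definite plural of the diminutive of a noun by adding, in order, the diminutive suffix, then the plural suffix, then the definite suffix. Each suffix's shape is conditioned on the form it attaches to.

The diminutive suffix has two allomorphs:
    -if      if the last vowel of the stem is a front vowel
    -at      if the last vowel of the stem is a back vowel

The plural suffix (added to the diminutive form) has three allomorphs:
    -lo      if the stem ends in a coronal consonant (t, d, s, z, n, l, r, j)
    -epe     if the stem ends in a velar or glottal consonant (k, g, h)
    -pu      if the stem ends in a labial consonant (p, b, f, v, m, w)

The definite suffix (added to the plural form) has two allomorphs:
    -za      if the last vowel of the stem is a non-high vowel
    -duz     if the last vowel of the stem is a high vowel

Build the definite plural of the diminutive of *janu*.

januatloza

*janu* — last vowel /u/ (a back vowel) → -at → *januat*.
The final consonant of the diminutive form *januat* is /t/, which is coronal, so the plural suffix is -lo, giving *januatlo*.
Since the last vowel of the plural form *januatlo* is /o/ (a non-high vowel), it takes -za, giving *januatloza*.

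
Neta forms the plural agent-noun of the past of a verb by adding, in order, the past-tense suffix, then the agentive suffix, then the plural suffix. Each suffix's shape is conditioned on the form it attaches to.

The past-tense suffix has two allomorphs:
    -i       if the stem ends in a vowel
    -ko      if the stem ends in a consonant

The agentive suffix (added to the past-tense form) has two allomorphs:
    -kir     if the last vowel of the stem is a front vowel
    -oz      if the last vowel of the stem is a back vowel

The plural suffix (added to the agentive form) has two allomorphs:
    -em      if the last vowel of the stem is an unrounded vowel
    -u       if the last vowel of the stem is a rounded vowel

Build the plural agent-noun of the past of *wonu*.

Since the final sound of *wonu* is /u/ (a vowel), it takes -i, giving *wonui*.
The last vowel of the past-tense form *wonui* is /i/, which is a front vowel, so the agentive suffix is -kir, giving *wonuikir*.
The agentive form *wonuikir*: last vowel = /i/, an unrounded vowel → -em → *wonuikirem*.

wonuikirem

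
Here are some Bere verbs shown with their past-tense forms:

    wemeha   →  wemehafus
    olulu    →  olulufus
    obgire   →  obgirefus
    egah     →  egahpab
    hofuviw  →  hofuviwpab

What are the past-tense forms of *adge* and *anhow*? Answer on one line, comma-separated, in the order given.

adgefus, anhowpab

The suffix is conditioned by the final sound: -pab when the stem ends in a consonant (*egah*, *hofuviw*); -fus when the stem ends in a vowel (*wemeha*, *olulu*, *obgire*).
The final sound of *adge* is /e/, which is a vowel, so the suffix is -fus, giving *adgefus*.
*anhow* — final sound /w/ (a consonant) → -pab → *anhowpab*.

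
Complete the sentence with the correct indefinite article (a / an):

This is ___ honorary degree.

The indefinite article is chosen by the initial *sound* of the following word, not its spelling.
*honorary* begins with the sound /ɒ/ (silent h) — a vowel sound.
So the article is *an*: This is an honorary degree.

an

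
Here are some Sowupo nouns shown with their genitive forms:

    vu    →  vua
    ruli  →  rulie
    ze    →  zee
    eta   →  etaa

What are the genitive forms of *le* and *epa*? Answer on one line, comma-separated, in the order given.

The alternation tracks the last vowel of the stem — -e when the last vowel of the stem is a front vowel (*ruli*, *ze*); -a when the last vowel of the stem is a back vowel (*vu*, *eta*).
The last vowel of *le* is /e/, which is a front vowel, so the suffix is -e, giving *lee*.
*epa*: last vowel = /a/, a back vowel → -a → *epaa*.

lee, epaa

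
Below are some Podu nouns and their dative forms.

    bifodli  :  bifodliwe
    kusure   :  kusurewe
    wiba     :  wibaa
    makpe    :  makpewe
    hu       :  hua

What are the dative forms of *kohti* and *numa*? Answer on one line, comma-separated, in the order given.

The suffix is conditioned by the last vowel: -we when the last vowel of the stem is a front vowel (*bifodli*, *kusure*, *makpe*); -a when the last vowel of the stem is a back vowel (*wiba*, *hu*).
*kohti* — last vowel /i/ (a front vowel) → -we → *kohtiwe*.
*numa*: last vowel = /a/, a back vowel → -a → *numaa*.

kohtiwe, numaa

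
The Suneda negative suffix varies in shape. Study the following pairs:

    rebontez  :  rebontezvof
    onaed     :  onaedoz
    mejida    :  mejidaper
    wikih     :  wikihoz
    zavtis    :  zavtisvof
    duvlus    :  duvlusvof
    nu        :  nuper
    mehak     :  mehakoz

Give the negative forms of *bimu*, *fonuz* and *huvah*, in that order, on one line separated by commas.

bimuper, fonuzvof, huvahoz

Looking at the final sound of each stem: -vof when the stem ends in a sibilant (*rebontez*, *zavtis*, *duvlus*); -oz when the stem ends in a non-sibilant consonant (*onaed*, *wikih*, *mehak*); -per when the stem ends in a vowel (*mejida*, *nu*).
Since the final sound of *bimu* is /u/ (a vowel), it takes -per, giving *bimuper*.
*fonuz*: final sound = /z/, a sibilant → -vof → *fonuzvof*.
The final sound of *huvah* is /h/, which is a non-sibilant consonant, so the suffix is -oz, giving *huvahoz*.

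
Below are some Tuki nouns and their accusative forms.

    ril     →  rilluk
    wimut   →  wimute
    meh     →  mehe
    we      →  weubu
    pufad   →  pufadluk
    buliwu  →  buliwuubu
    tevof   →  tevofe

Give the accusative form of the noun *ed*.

Looking at the final sound of each stem: -e when the stem ends in a voiceless consonant (*wimut*, *meh*, *tevof*); -luk when the stem ends in a voiced consonant (*ril*, *pufad*); -ubu when the stem ends in a vowel (*we*, *buliwu*).
*ed*: final sound = /d/, a voiced consonant → -luk → *edluk*.

edluk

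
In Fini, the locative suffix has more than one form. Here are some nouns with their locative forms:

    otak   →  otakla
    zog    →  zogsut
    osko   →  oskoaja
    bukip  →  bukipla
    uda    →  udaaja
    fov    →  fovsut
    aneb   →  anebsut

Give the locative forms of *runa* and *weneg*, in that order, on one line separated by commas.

runaaja, wenegsut

The suffix is conditioned by the final sound: -la when the stem ends in a voiceless consonant (*otak*, *bukip*); -sut when the stem ends in a voiced consonant (*zog*, *fov*, *aneb*); -aja when the stem ends in a vowel (*osko*, *uda*).
The final sound of *runa* is /a/, which is a vowel, so the suffix is -aja, giving *runaaja*.
*weneg* — final sound /g/ (a voiced consonant) → -sut → *wenegsut*.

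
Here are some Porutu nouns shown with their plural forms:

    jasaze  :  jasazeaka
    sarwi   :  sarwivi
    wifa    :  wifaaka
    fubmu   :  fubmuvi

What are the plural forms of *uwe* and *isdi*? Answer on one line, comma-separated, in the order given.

uweaka, isdivi

The pattern is height harmony: -vi when the last vowel of the stem is a high vowel (*sarwi*, *fubmu*); -aka when the last vowel of the stem is a non-high vowel (*jasaze*, *wifa*).
*uwe*: last vowel = /e/, a non-high vowel → -aka → *uweaka*.
The last vowel of *isdi* is /i/, which is a high vowel, so the suffix is -vi, giving *isdivi*.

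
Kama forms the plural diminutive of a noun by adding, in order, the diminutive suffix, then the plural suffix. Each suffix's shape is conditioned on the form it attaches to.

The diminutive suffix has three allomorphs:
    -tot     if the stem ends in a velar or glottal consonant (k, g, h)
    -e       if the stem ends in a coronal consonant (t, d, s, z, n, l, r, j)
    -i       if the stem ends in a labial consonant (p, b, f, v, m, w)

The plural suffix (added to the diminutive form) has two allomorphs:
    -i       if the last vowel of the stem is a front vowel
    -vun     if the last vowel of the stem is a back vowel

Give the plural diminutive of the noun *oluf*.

olufii

*oluf*: final consonant = /f/, labial → -i → *olufi*.
The last vowel of the diminutive form *olufi* is /i/, which is a front vowel, so the plural suffix is -i, giving *olufii*.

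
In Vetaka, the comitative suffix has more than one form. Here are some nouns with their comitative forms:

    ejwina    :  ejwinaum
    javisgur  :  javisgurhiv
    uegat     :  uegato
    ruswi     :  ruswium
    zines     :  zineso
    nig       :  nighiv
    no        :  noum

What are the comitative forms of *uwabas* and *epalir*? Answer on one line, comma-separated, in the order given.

uwabaso, epalirhiv

The pattern is voicing of the final sound: -o when the stem ends in a voiceless consonant (*uegat*, *zines*); -hiv when the stem ends in a voiced consonant (*javisgur*, *nig*); -um when the stem ends in a vowel (*ejwina*, *ruswi*, *no*).
*uwabas*: final sound = /s/, a voiceless consonant → -o → *uwabaso*.
*epalir*: final sound = /r/, a voiced consonant → -hiv → *epalirhiv*.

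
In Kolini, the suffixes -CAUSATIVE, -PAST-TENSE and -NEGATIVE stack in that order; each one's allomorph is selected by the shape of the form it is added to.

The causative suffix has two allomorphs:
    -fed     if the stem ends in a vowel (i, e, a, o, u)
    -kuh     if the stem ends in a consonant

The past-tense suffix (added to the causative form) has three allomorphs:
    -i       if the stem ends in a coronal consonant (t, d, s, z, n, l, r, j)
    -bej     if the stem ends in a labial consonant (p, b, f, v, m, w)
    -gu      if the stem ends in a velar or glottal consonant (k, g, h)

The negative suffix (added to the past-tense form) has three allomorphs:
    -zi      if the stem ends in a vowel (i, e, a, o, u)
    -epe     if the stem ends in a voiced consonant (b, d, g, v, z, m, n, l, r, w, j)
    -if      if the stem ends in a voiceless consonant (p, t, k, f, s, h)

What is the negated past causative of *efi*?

efifedizi

*efi* — final sound /i/ (a vowel) → -fed → *efifed*.
The causative form *efifed* — final consonant /d/ (coronal) → -i → *efifedi*.
The past-tense form *efifedi*: final sound = /i/, a vowel → -zi → *efifedizi*.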